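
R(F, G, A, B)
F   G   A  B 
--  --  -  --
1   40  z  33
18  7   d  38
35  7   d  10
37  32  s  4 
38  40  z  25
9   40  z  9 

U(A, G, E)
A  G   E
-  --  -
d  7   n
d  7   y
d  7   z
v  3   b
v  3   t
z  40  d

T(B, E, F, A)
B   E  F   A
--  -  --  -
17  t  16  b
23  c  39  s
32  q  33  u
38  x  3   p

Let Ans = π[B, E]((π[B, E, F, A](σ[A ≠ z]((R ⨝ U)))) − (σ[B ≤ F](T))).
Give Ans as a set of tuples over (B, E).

R ⋈ U (natural join on G, A): {(1, 40, z, 33, d), (18, 7, d, 38, n), (18, 7, d, 38, y), (18, 7, d, 38, z), (35, 7, d, 10, n), (35, 7, d, 10, y), (35, 7, d, 10, z), (38, 40, z, 25, d), (9, 40, z, 9, d)}
σ[A ≠ z]: keep tuples satisfying A ≠ z → {(18, 7, d, 38, n), (18, 7, d, 38, y), (18, 7, d, 38, z), (35, 7, d, 10, n), (35, 7, d, 10, y), (35, 7, d, 10, z)}
Keep only column(s) B, E, F, A: {(10, n, 35, d), (10, y, 35, d), (10, z, 35, d), (38, n, 18, d), (38, y, 18, d), (38, z, 18, d)}
σ[B ≤ F]: keep tuples satisfying B ≤ F → {(23, c, 39, s), (32, q, 33, u)}
Taking the difference: {(10, n, 35, d), (10, y, 35, d), (10, z, 35, d), (38, n, 18, d), (38, y, 18, d), (38, z, 18, d)}
Keep only column(s) B, E: {(10, n), (10, y), (10, z), (38, n), (38, y), (38, z)}

{(10, n), (10, y), (10, z), (38, n), (38, y), (38, z)}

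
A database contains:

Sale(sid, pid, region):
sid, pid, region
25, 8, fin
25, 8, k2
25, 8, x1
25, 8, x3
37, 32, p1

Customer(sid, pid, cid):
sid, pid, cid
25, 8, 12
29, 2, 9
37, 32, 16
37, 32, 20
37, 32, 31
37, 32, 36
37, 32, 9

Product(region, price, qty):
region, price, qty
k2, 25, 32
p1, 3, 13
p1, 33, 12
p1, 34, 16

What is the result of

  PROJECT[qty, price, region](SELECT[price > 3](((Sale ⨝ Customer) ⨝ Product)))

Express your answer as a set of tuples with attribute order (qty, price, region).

Natural join on sid, pid: {(25, 8, fin, 12), (25, 8, k2, 12), (25, 8, x1, 12), (25, 8, x3, 12), (37, 32, p1, 16), (37, 32, p1, 20), (37, 32, p1, 31), (37, 32, p1, 36), (37, 32, p1, 9)}
Natural join on region: {(25, 8, k2, 12, 25, 32), (37, 32, p1, 16, 3, 13), (37, 32, p1, 16, 33, 12), (37, 32, p1, 16, 34, 16), (37, 32, p1, 20, 3, 13), (37, 32, p1, 20, 33, 12), (37, 32, p1, 20, 34, 16), (37, 32, p1, 31, 3, 13), (37, 32, p1, 31, 33, 12), (37, 32, p1, 31, 34, 16), (37, 32, p1, 36, 3, 13), (37, 32, p1, 36, 33, 12), (37, 32, p1, 36, 34, 16), (37, 32, p1, 9, 3, 13), (37, 32, p1, 9, 33, 12), (37, 32, p1, 9, 34, 16)}
Filtering on price > 3 leaves {(25, 8, k2, 12, 25, 32), (37, 32, p1, 16, 33, 12), (37, 32, p1, 16, 34, 16), (37, 32, p1, 20, 33, 12), (37, 32, p1, 20, 34, 16), (37, 32, p1, 31, 33, 12), (37, 32, p1, 31, 34, 16), (37, 32, p1, 36, 33, 12), (37, 32, p1, 36, 34, 16), (37, 32, p1, 9, 33, 12), (37, 32, p1, 9, 34, 16)}.
π_{qty, price, region} gives {(12, 33, p1), (16, 34, p1), (32, 25, k2)} (8 duplicate(s) eliminated).

{(12, 33, p1), (16, 34, p1), (32, 25, k2)}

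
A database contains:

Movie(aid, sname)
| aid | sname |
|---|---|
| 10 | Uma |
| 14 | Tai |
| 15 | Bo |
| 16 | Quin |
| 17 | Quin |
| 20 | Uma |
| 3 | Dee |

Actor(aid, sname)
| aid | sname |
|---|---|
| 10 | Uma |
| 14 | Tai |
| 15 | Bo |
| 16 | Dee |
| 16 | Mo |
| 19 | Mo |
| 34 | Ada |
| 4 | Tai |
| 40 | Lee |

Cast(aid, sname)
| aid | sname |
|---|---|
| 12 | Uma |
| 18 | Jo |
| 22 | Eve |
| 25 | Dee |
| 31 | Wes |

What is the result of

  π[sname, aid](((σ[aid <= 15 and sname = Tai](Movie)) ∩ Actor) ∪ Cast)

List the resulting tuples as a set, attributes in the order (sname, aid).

Filtering on aid <= 15 and sname = Tai leaves {(14, Tai)}.
Taking the intersection: {(14, Tai)}
Taking the union: {(12, Uma), (14, Tai), (18, Jo), (22, Eve), (25, Dee), (31, Wes)}
π_{sname, aid} gives {(Dee, 25), (Eve, 22), (Jo, 18), (Tai, 14), (Uma, 12), (Wes, 31)}.

{(Dee, 25), (Eve, 22), (Jo, 18), (Tai, 14), (Uma, 12), (Wes, 31)}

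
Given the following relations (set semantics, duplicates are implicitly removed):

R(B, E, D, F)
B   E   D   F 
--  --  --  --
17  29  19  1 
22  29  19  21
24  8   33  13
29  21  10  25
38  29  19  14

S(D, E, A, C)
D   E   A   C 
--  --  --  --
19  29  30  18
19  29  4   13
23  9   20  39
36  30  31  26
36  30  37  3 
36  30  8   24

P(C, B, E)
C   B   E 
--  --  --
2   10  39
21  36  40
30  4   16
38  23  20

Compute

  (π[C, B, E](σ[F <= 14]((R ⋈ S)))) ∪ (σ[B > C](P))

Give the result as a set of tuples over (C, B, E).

Natural join on E, D: {(17, 29, 19, 1, 30, 18), (17, 29, 19, 1, 4, 13), (22, 29, 19, 21, 30, 18), (22, 29, 19, 21, 4, 13), (38, 29, 19, 14, 30, 18), (38, 29, 19, 14, 4, 13)}
Selection F <= 14: {(17, 29, 19, 1, 30, 18), (17, 29, 19, 1, 4, 13), (38, 29, 19, 14, 30, 18), (38, 29, 19, 14, 4, 13)}
Keep only column(s) C, B, E: {(13, 17, 29), (13, 38, 29), (18, 17, 29), (18, 38, 29)}
Selection B > C: {(2, 10, 39), (21, 36, 40)}
Union: {(13, 17, 29), (13, 38, 29), (18, 17, 29), (18, 38, 29)} with {(2, 10, 39), (21, 36, 40)} → {(13, 17, 29), (13, 38, 29), (18, 17, 29), (18, 38, 29), (2, 10, 39), (21, 36, 40)}

{(13, 17, 29), (13, 38, 29), (18, 17, 29), (18, 38, 29), (2, 10, 39), (21, 36, 40)}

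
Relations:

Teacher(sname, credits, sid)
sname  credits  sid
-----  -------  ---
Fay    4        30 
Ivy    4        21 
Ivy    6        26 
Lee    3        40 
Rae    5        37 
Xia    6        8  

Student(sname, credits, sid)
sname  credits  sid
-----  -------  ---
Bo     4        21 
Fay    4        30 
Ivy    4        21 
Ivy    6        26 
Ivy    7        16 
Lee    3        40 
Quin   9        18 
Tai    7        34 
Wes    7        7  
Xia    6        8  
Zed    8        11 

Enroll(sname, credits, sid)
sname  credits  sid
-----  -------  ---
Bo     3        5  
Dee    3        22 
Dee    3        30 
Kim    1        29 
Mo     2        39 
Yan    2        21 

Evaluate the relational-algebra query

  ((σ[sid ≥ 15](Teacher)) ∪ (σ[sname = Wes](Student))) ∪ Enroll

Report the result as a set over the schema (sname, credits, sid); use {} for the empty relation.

σ[sid ≥ 15]: keep tuples satisfying sid ≥ 15 → {(Fay, 4, 30), (Ivy, 4, 21), (Ivy, 6, 26), (Lee, 3, 40), (Rae, 5, 37)}
σ[sname = Wes]: keep tuples satisfying sname = Wes → {(Wes, 7, 7)}
Taking the union: {(Fay, 4, 30), (Ivy, 4, 21), (Ivy, 6, 26), (Lee, 3, 40), (Rae, 5, 37), (Wes, 7, 7)}
Taking the union: {(Bo, 3, 5), (Dee, 3, 22), (Dee, 3, 30), (Fay, 4, 30), (Ivy, 4, 21), (Ivy, 6, 26), (Kim, 1, 29), (Lee, 3, 40), (Mo, 2, 39), (Rae, 5, 37), (Wes, 7, 7), (Yan, 2, 21)}

{(Bo, 3, 5), (Dee, 3, 22), (Dee, 3, 30), (Fay, 4, 30), (Ivy, 4, 21), (Ivy, 6, 26), (Kim, 1, 29), (Lee, 3, 40), (Mo, 2, 39), (Rae, 5, 37), (Wes, 7, 7), (Yan, 2, 21)}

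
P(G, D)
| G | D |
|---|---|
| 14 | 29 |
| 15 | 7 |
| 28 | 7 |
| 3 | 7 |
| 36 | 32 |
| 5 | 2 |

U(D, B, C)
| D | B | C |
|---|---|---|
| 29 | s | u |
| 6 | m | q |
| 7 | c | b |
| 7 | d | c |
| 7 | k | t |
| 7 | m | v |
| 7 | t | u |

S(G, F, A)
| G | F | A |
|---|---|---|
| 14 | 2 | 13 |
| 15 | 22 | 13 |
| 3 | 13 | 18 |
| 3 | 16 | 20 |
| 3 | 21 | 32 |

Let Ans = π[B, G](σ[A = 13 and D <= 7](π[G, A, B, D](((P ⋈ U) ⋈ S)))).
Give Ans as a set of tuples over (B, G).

P ⋈ U (natural join on D): {(14, 29, s, u), (15, 7, c, b), (15, 7, d, c), (15, 7, k, t), (15, 7, m, v), (15, 7, t, u), (28, 7, c, b), (28, 7, d, c), (28, 7, k, t), (28, 7, m, v), (28, 7, t, u), (3, 7, c, b), (3, 7, d, c), (3, 7, k, t), (3, 7, m, v), (3, 7, t, u)}
(P ⋈ U) ⋈ S (natural join on G): {(14, 29, s, u, 2, 13), (15, 7, c, b, 22, 13), (15, 7, d, c, 22, 13), (15, 7, k, t, 22, 13), (15, 7, m, v, 22, 13), (15, 7, t, u, 22, 13), (3, 7, c, b, 13, 18), (3, 7, c, b, 16, 20), (3, 7, c, b, 21, 32), (3, 7, d, c, 13, 18), (3, 7, d, c, 16, 20), (3, 7, d, c, 21, 32), (3, 7, k, t, 13, 18), (3, 7, k, t, 16, 20), (3, 7, k, t, 21, 32), (3, 7, m, v, 13, 18), (3, 7, m, v, 16, 20), (3, 7, m, v, 21, 32), (3, 7, t, u, 13, 18), (3, 7, t, u, 16, 20), (3, 7, t, u, 21, 32)}
π_{G, A, B, D} gives {(14, 13, s, 29), (15, 13, c, 7), (15, 13, d, 7), (15, 13, k, 7), (15, 13, m, 7), (15, 13, t, 7), (3, 18, c, 7), (3, 18, d, 7), (3, 18, k, 7), (3, 18, m, 7), (3, 18, t, 7), (3, 20, c, 7), (3, 20, d, 7), (3, 20, k, 7), (3, 20, m, 7), (3, 20, t, 7), (3, 32, c, 7), (3, 32, d, 7), (3, 32, k, 7), (3, 32, m, 7), (3, 32, t, 7)}.
σ[A = 13 and D <= 7]: keep tuples satisfying A = 13 and D <= 7 → {(15, 13, c, 7), (15, 13, d, 7), (15, 13, k, 7), (15, 13, m, 7), (15, 13, t, 7)}
π_{B, G} gives {(c, 15), (d, 15), (k, 15), (m, 15), (t, 15)}.

{(c, 15), (d, 15), (k, 15), (m, 15), (t, 15)}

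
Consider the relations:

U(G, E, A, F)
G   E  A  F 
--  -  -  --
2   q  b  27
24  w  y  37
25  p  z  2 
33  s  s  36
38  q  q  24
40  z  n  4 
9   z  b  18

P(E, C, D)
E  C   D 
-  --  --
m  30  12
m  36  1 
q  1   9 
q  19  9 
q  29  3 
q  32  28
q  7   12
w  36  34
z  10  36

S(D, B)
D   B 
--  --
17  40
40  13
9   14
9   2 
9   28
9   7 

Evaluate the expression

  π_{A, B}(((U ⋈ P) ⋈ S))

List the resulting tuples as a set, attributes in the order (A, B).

{(b, 14), (b, 2), (b, 28), (b, 7), (q, 14), (q, 2), (q, 28), (q, 7)}

Natural join on E: {(2, q, b, 27, 1, 9), (2, q, b, 27, 19, 9), (2, q, b, 27, 29, 3), (2, q, b, 27, 32, 28), (2, q, b, 27, 7, 12), (24, w, y, 37, 36, 34), (38, q, q, 24, 1, 9), (38, q, q, 24, 19, 9), (38, q, q, 24, 29, 3), (38, q, q, 24, 32, 28), (38, q, q, 24, 7, 12), (40, z, n, 4, 10, 36), (9, z, b, 18, 10, 36)}
Natural join on D: {(2, q, b, 27, 1, 9, 14), (2, q, b, 27, 1, 9, 2), (2, q, b, 27, 1, 9, 28), (2, q, b, 27, 1, 9, 7), (2, q, b, 27, 19, 9, 14), (2, q, b, 27, 19, 9, 2), (2, q, b, 27, 19, 9, 28), (2, q, b, 27, 19, 9, 7), (38, q, q, 24, 1, 9, 14), (38, q, q, 24, 1, 9, 2), (38, q, q, 24, 1, 9, 28), (38, q, q, 24, 1, 9, 7), (38, q, q, 24, 19, 9, 14), (38, q, q, 24, 19, 9, 2), (38, q, q, 24, 19, 9, 28), (38, q, q, 24, 19, 9, 7)}
π_{A, B} gives {(b, 14), (b, 2), (b, 28), (b, 7), (q, 14), (q, 2), (q, 28), (q, 7)} (8 duplicate(s) eliminated).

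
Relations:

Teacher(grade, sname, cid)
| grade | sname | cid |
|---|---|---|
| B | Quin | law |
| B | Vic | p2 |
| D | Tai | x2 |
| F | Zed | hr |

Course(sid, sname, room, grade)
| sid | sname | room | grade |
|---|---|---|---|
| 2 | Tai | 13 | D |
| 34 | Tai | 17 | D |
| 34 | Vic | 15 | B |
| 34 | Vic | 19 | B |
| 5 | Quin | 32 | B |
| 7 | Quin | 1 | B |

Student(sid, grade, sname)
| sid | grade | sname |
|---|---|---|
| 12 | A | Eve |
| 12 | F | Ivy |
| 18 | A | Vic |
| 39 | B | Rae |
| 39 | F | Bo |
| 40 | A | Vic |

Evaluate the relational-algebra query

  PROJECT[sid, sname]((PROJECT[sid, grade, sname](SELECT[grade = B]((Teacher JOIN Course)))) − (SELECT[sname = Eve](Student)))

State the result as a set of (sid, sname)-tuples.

{(34, Vic), (5, Quin), (7, Quin)}

Joining Teacher and Course on grade, sname yields {(B, Quin, law, 5, 32), (B, Quin, law, 7, 1), (B, Vic, p2, 34, 15), (B, Vic, p2, 34, 19), (D, Tai, x2, 2, 13), (D, Tai, x2, 34, 17)}.
σ[grade = B]: keep tuples satisfying grade = B → {(B, Quin, law, 5, 32), (B, Quin, law, 7, 1), (B, Vic, p2, 34, 15), (B, Vic, p2, 34, 19)}
π[sid, grade, sname]: project onto (sid, grade, sname) (1 duplicate(s) eliminated) → {(34, B, Vic), (5, B, Quin), (7, B, Quin)}
σ[sname = Eve]: keep tuples satisfying sname = Eve → {(12, A, Eve)}
Set difference of the two operands is {(34, B, Vic), (5, B, Quin), (7, B, Quin)}.
π[sid, sname]: project onto (sid, sname) → {(34, Vic), (5, Quin), (7, Quin)}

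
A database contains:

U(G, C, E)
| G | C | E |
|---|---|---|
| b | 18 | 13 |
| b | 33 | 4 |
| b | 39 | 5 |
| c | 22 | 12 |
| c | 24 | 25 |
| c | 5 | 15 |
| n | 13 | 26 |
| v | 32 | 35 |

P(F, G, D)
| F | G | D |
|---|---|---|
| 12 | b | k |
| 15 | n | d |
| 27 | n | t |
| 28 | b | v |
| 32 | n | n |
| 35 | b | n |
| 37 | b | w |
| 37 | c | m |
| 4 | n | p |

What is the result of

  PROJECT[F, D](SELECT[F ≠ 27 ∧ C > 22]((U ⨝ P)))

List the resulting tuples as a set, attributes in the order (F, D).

Joining U and P on G yields {(b, 18, 13, 12, k), (b, 18, 13, 28, v), (b, 18, 13, 35, n), (b, 18, 13, 37, w), (b, 33, 4, 12, k), (b, 33, 4, 28, v), (b, 33, 4, 35, n), (b, 33, 4, 37, w), (b, 39, 5, 12, k), (b, 39, 5, 28, v), (b, 39, 5, 35, n), (b, 39, 5, 37, w), (c, 22, 12, 37, m), (c, 24, 25, 37, m), (c, 5, 15, 37, m), (n, 13, 26, 15, d), (n, 13, 26, 27, t), (n, 13, 26, 32, n), (n, 13, 26, 4, p)}.
σ[F ≠ 27 ∧ C > 22]: keep tuples satisfying F ≠ 27 ∧ C > 22 → {(b, 33, 4, 12, k), (b, 33, 4, 28, v), (b, 33, 4, 35, n), (b, 33, 4, 37, w), (b, 39, 5, 12, k), (b, 39, 5, 28, v), (b, 39, 5, 35, n), (b, 39, 5, 37, w), (c, 24, 25, 37, m)}
Keep only column(s) F, D (4 duplicate(s) eliminated): {(12, k), (28, v), (35, n), (37, m), (37, w)}

{(12, k), (28, v), (35, n), (37, m), (37, w)}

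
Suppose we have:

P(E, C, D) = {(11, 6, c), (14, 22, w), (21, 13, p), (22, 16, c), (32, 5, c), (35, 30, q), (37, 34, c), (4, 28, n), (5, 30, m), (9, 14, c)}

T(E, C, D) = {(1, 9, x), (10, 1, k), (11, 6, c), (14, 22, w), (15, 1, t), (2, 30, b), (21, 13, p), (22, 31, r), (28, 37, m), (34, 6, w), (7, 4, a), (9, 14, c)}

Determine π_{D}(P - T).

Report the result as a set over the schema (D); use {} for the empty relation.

Difference: {(11, 6, c), (14, 22, w), (21, 13, p), (22, 16, c), (32, 5, c), (35, 30, q), (37, 34, c), (4, 28, n), (5, 30, m), (9, 14, c)} with {(1, 9, x), (10, 1, k), (11, 6, c), (14, 22, w), (15, 1, t), (2, 30, b), (21, 13, p), (22, 31, r), (28, 37, m), (34, 6, w), (7, 4, a), (9, 14, c)} → {(22, 16, c), (32, 5, c), (35, 30, q), (37, 34, c), (4, 28, n), (5, 30, m)}
Projecting to D (2 duplicate(s) eliminated): {c, m, n, q}

{c, m, n, q}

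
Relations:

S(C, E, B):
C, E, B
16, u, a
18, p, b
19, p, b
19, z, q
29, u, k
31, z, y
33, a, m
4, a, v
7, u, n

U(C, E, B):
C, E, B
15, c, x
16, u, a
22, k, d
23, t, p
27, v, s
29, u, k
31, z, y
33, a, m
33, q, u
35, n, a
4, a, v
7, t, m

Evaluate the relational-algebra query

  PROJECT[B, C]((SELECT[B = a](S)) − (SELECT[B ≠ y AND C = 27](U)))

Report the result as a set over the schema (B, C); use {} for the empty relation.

{(a, 16)}

Selection B = a: {(16, u, a)}
Selection B ≠ y AND C = 27: {(27, v, s)}
Taking the difference: {(16, u, a)}
Keep only column(s) B, C: {(a, 16)}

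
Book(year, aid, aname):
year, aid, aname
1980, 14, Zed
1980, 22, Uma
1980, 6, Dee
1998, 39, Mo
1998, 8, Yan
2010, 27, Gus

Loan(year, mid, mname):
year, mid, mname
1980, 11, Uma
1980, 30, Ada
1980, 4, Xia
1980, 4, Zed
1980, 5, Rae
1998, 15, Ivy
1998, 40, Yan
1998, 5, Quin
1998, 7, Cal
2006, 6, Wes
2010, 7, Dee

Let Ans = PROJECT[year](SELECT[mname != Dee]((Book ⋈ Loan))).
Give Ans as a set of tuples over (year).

{1980, 1998}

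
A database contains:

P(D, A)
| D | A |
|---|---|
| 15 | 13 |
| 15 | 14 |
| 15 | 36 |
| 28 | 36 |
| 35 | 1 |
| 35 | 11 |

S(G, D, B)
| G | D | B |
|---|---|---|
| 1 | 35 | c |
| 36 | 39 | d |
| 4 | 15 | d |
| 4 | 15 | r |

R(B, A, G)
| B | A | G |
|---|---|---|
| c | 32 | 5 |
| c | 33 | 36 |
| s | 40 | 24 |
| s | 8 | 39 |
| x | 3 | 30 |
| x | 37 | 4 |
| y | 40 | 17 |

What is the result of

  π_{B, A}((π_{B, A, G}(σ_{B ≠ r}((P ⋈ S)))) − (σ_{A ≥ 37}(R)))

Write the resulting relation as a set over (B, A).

{(c, 1), (c, 11), (d, 13), (d, 14), (d, 36)}

P ⋈ S (natural join on D): {(15, 13, 4, d), (15, 13, 4, r), (15, 14, 4, d), (15, 14, 4, r), (15, 36, 4, d), (15, 36, 4, r), (35, 1, 1, c), (35, 11, 1, c)}
Selection B ≠ r: {(15, 13, 4, d), (15, 14, 4, d), (15, 36, 4, d), (35, 1, 1, c), (35, 11, 1, c)}
Projecting to B, A, G: {(c, 1, 1), (c, 11, 1), (d, 13, 4), (d, 14, 4), (d, 36, 4)}
Selection A ≥ 37: {(s, 40, 24), (x, 37, 4), (y, 40, 17)}
Taking the difference: {(c, 1, 1), (c, 11, 1), (d, 13, 4), (d, 14, 4), (d, 36, 4)}
Projecting to B, A: {(c, 1), (c, 11), (d, 13), (d, 14), (d, 36)}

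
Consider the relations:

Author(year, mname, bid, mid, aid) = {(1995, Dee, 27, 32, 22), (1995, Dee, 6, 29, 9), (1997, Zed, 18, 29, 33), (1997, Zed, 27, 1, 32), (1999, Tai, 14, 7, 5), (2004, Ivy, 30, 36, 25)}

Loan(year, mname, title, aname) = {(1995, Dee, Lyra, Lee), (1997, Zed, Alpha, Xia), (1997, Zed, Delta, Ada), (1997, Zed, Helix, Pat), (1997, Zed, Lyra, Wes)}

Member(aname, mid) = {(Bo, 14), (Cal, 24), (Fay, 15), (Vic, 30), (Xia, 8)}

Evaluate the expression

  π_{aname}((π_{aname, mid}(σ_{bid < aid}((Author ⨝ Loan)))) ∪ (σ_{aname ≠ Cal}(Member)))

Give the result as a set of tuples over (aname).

{Ada, Bo, Fay, Lee, Pat, Vic, Wes, Xia}

Natural join on year, mname: {(1995, Dee, 27, 32, 22, Lyra, Lee), (1995, Dee, 6, 29, 9, Lyra, Lee), (1997, Zed, 18, 29, 33, Alpha, Xia), (1997, Zed, 18, 29, 33, Delta, Ada), (1997, Zed, 18, 29, 33, Helix, Pat), (1997, Zed, 18, 29, 33, Lyra, Wes), (1997, Zed, 27, 1, 32, Alpha, Xia), (1997, Zed, 27, 1, 32, Delta, Ada), (1997, Zed, 27, 1, 32, Helix, Pat), (1997, Zed, 27, 1, 32, Lyra, Wes)}
Filtering on bid < aid leaves {(1995, Dee, 6, 29, 9, Lyra, Lee), (1997, Zed, 18, 29, 33, Alpha, Xia), (1997, Zed, 18, 29, 33, Delta, Ada), (1997, Zed, 18, 29, 33, Helix, Pat), (1997, Zed, 18, 29, 33, Lyra, Wes), (1997, Zed, 27, 1, 32, Alpha, Xia), (1997, Zed, 27, 1, 32, Delta, Ada), (1997, Zed, 27, 1, 32, Helix, Pat), (1997, Zed, 27, 1, 32, Lyra, Wes)}.
Keep only column(s) aname, mid: {(Ada, 1), (Ada, 29), (Lee, 29), (Pat, 1), (Pat, 29), (Wes, 1), (Wes, 29), (Xia, 1), (Xia, 29)}
Filtering on aname ≠ Cal leaves {(Bo, 14), (Fay, 15), (Vic, 30), (Xia, 8)}.
Taking the union: {(Ada, 1), (Ada, 29), (Bo, 14), (Fay, 15), (Lee, 29), (Pat, 1), (Pat, 29), (Vic, 30), (Wes, 1), (Wes, 29), (Xia, 1), (Xia, 29), (Xia, 8)}
Keep only column(s) aname (5 duplicate(s) eliminated): {Ada, Bo, Fay, Lee, Pat, Vic, Wes, Xia}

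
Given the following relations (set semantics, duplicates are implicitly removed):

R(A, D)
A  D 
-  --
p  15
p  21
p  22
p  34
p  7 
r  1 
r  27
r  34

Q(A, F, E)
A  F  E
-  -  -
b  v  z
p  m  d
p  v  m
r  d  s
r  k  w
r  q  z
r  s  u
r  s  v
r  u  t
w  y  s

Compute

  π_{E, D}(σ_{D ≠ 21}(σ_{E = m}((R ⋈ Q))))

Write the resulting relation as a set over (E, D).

{(m, 15), (m, 22), (m, 34), (m, 7)}

Natural join on A: {(p, 15, m, d), (p, 15, v, m), (p, 21, m, d), (p, 21, v, m), (p, 22, m, d), (p, 22, v, m), (p, 34, m, d), (p, 34, v, m), (p, 7, m, d), (p, 7, v, m), (r, 1, d, s), (r, 1, k, w), (r, 1, q, z), (r, 1, s, u), (r, 1, s, v), (r, 1, u, t), (r, 27, d, s), (r, 27, k, w), (r, 27, q, z), (r, 27, s, u), (r, 27, s, v), (r, 27, u, t), (r, 34, d, s), (r, 34, k, w), (r, 34, q, z), (r, 34, s, u), (r, 34, s, v), (r, 34, u, t)}
Selection E = m: {(p, 15, v, m), (p, 21, v, m), (p, 22, v, m), (p, 34, v, m), (p, 7, v, m)}
Selection D ≠ 21: {(p, 15, v, m), (p, 22, v, m), (p, 34, v, m), (p, 7, v, m)}
π_{E, D} gives {(m, 15), (m, 22), (m, 34), (m, 7)}.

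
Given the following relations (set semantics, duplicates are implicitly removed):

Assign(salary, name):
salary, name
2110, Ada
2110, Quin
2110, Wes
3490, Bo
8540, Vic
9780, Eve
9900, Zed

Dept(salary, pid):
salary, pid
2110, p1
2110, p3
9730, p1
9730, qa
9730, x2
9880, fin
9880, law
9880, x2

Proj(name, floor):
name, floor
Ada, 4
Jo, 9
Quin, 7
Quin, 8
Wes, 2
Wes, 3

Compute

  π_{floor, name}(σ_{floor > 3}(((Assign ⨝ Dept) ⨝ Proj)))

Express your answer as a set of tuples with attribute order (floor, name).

Assign ⋈ Dept (natural join on salary): {(2110, Ada, p1), (2110, Ada, p3), (2110, Quin, p1), (2110, Quin, p3), (2110, Wes, p1), (2110, Wes, p3)}
(Assign ⨝ Dept) ⋈ Proj (natural join on name): {(2110, Ada, p1, 4), (2110, Ada, p3, 4), (2110, Quin, p1, 7), (2110, Quin, p1, 8), (2110, Quin, p3, 7), (2110, Quin, p3, 8), (2110, Wes, p1, 2), (2110, Wes, p1, 3), (2110, Wes, p3, 2), (2110, Wes, p3, 3)}
Apply σ_{floor > 3}; surviving tuples: {(2110, Ada, p1, 4), (2110, Ada, p3, 4), (2110, Quin, p1, 7), (2110, Quin, p1, 8), (2110, Quin, p3, 7), (2110, Quin, p3, 8)}
π_{floor, name} gives {(4, Ada), (7, Quin), (8, Quin)} (3 duplicate(s) eliminated).

{(4, Ada), (7, Quin), (8, Quin)}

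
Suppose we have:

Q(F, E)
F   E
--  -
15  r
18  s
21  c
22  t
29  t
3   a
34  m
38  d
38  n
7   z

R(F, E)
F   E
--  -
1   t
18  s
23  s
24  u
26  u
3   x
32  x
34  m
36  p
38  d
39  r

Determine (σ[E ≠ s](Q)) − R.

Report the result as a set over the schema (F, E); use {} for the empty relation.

Filtering on E ≠ s leaves {(15, r), (21, c), (22, t), (29, t), (3, a), (34, m), (38, d), (38, n), (7, z)}.
Set difference of the two operands is {(15, r), (21, c), (22, t), (29, t), (3, a), (38, n), (7, z)}.

{(15, r), (21, c), (22, t), (29, t), (3, a), (38, n), (7, z)}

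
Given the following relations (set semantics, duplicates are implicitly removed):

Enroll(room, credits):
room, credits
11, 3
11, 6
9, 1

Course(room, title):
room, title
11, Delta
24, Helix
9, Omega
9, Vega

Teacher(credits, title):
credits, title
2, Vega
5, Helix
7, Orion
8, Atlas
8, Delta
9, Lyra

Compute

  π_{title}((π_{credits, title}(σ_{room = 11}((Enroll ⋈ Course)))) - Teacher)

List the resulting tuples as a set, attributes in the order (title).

{Delta}

Natural join on room: {(11, 3, Delta), (11, 6, Delta), (9, 1, Omega), (9, 1, Vega)}
Apply σ_{room = 11}; surviving tuples: {(11, 3, Delta), (11, 6, Delta)}
π[credits, title]: project onto (credits, title) → {(3, Delta), (6, Delta)}
Difference: {(3, Delta), (6, Delta)} with {(2, Vega), (5, Helix), (7, Orion), (8, Atlas), (8, Delta), (9, Lyra)} → {(3, Delta), (6, Delta)}
π[title]: project onto (title) (1 duplicate(s) eliminated) → {Delta}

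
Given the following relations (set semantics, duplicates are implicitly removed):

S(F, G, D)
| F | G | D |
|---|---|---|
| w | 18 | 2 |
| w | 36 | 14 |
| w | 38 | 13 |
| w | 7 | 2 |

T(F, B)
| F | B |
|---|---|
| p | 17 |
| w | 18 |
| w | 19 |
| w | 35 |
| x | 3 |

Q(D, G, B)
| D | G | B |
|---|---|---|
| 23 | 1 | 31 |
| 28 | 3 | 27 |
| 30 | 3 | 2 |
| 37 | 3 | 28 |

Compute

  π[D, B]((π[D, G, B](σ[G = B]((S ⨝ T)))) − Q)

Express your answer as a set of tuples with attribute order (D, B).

{(2, 18)}

Joining S and T on F yields {(w, 18, 2, 18), (w, 18, 2, 19), (w, 18, 2, 35), (w, 36, 14, 18), (w, 36, 14, 19), (w, 36, 14, 35), (w, 38, 13, 18), (w, 38, 13, 19), (w, 38, 13, 35), (w, 7, 2, 18), (w, 7, 2, 19), (w, 7, 2, 35)}.
σ[G = B]: keep tuples satisfying G = B → {(w, 18, 2, 18)}
Keep only column(s) D, G, B: {(2, 18, 18)}
Set difference of the two operands is {(2, 18, 18)}.
Keep only column(s) D, B: {(2, 18)}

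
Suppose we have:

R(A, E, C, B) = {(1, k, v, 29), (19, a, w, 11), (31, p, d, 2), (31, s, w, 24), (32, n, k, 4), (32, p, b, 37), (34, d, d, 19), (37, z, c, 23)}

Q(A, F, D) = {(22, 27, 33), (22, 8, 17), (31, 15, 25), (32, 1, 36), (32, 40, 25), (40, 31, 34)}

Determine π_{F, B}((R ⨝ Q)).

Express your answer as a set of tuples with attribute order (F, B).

Joining R and Q on A yields {(31, p, d, 2, 15, 25), (31, s, w, 24, 15, 25), (32, n, k, 4, 1, 36), (32, n, k, 4, 40, 25), (32, p, b, 37, 1, 36), (32, p, b, 37, 40, 25)}.
Keep only column(s) F, B: {(1, 37), (1, 4), (15, 2), (15, 24), (40, 37), (40, 4)}

{(1, 37), (1, 4), (15, 2), (15, 24), (40, 37), (40, 4)}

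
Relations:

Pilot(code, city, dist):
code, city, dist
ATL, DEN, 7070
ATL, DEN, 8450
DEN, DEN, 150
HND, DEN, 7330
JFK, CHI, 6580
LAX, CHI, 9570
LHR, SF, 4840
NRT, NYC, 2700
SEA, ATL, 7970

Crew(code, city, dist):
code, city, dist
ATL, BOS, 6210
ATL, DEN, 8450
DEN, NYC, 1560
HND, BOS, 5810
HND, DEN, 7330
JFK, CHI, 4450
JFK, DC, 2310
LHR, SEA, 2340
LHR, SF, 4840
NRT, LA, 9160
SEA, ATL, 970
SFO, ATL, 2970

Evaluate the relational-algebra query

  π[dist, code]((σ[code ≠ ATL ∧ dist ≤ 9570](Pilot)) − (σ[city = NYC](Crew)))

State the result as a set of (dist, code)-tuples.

Selection code ≠ ATL ∧ dist ≤ 9570: {(DEN, DEN, 150), (HND, DEN, 7330), (JFK, CHI, 6580), (LAX, CHI, 9570), (LHR, SF, 4840), (NRT, NYC, 2700), (SEA, ATL, 7970)}
Selection city = NYC: {(DEN, NYC, 1560)}
Taking the difference: {(DEN, DEN, 150), (HND, DEN, 7330), (JFK, CHI, 6580), (LAX, CHI, 9570), (LHR, SF, 4840), (NRT, NYC, 2700), (SEA, ATL, 7970)}
Projecting to dist, code: {(150, DEN), (2700, NRT), (4840, LHR), (6580, JFK), (7330, HND), (7970, SEA), (9570, LAX)}

{(150, DEN), (2700, NRT), (4840, LHR), (6580, JFK), (7330, HND), (7970, SEA), (9570, LAX)}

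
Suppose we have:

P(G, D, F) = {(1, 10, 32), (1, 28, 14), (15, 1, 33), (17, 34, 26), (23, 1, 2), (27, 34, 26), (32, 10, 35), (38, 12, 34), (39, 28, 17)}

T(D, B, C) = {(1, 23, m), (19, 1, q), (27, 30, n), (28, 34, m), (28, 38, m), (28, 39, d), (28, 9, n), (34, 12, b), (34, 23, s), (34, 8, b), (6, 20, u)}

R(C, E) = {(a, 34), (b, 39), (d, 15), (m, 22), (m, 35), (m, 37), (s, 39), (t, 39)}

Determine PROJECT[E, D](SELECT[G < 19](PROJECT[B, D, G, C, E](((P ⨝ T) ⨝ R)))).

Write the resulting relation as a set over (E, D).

{(15, 28), (22, 1), (22, 28), (35, 1), (35, 28), (37, 1), (37, 28), (39, 34)}

Joining P and T on D yields {(1, 28, 14, 34, m), (1, 28, 14, 38, m), (1, 28, 14, 39, d), (1, 28, 14, 9, n), (15, 1, 33, 23, m), (17, 34, 26, 12, b), (17, 34, 26, 23, s), (17, 34, 26, 8, b), (23, 1, 2, 23, m), (27, 34, 26, 12, b), (27, 34, 26, 23, s), (27, 34, 26, 8, b), (39, 28, 17, 34, m), (39, 28, 17, 38, m), (39, 28, 17, 39, d), (39, 28, 17, 9, n)}.
Joining (P ⨝ T) and R on C yields {(1, 28, 14, 34, m, 22), (1, 28, 14, 34, m, 35), (1, 28, 14, 34, m, 37), (1, 28, 14, 38, m, 22), (1, 28, 14, 38, m, 35), (1, 28, 14, 38, m, 37), (1, 28, 14, 39, d, 15), (15, 1, 33, 23, m, 22), (15, 1, 33, 23, m, 35), (15, 1, 33, 23, m, 37), (17, 34, 26, 12, b, 39), (17, 34, 26, 23, s, 39), (17, 34, 26, 8, b, 39), (23, 1, 2, 23, m, 22), (23, 1, 2, 23, m, 35), (23, 1, 2, 23, m, 37), (27, 34, 26, 12, b, 39), (27, 34, 26, 23, s, 39), (27, 34, 26, 8, b, 39), (39, 28, 17, 34, m, 22), (39, 28, 17, 34, m, 35), (39, 28, 17, 34, m, 37), (39, 28, 17, 38, m, 22), (39, 28, 17, 38, m, 35), (39, 28, 17, 38, m, 37), (39, 28, 17, 39, d, 15)}.
Keep only column(s) B, D, G, C, E: {(12, 34, 17, b, 39), (12, 34, 27, b, 39), (23, 1, 15, m, 22), (23, 1, 15, m, 35), (23, 1, 15, m, 37), (23, 1, 23, m, 22), (23, 1, 23, m, 35), (23, 1, 23, m, 37), (23, 34, 17, s, 39), (23, 34, 27, s, 39), (34, 28, 1, m, 22), (34, 28, 1, m, 35), (34, 28, 1, m, 37), (34, 28, 39, m, 22), (34, 28, 39, m, 35), (34, 28, 39, m, 37), (38, 28, 1, m, 22), (38, 28, 1, m, 35), (38, 28, 1, m, 37), (38, 28, 39, m, 22), (38, 28, 39, m, 35), (38, 28, 39, m, 37), (39, 28, 1, d, 15), (39, 28, 39, d, 15), (8, 34, 17, b, 39), (8, 34, 27, b, 39)}
Filtering on G < 19 leaves {(12, 34, 17, b, 39), (23, 1, 15, m, 22), (23, 1, 15, m, 35), (23, 1, 15, m, 37), (23, 34, 17, s, 39), (34, 28, 1, m, 22), (34, 28, 1, m, 35), (34, 28, 1, m, 37), (38, 28, 1, m, 22), (38, 28, 1, m, 35), (38, 28, 1, m, 37), (39, 28, 1, d, 15), (8, 34, 17, b, 39)}.
Keep only column(s) E, D (5 duplicate(s) eliminated): {(15, 28), (22, 1), (22, 28), (35, 1), (35, 28), (37, 1), (37, 28), (39, 34)}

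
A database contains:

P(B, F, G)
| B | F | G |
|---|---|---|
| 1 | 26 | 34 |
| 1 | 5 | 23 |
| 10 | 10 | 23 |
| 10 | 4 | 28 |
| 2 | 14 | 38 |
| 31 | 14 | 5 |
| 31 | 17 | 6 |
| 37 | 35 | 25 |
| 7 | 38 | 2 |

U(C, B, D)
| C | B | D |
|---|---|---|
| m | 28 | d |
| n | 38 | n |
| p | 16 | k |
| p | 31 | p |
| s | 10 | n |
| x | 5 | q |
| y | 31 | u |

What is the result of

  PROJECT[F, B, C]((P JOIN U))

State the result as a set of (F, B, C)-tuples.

{(10, 10, s), (14, 31, p), (14, 31, y), (17, 31, p), (17, 31, y), (4, 10, s)}

Joining P and U on B yields {(10, 10, 23, s, n), (10, 4, 28, s, n), (31, 14, 5, p, p), (31, 14, 5, y, u), (31, 17, 6, p, p), (31, 17, 6, y, u)}.
Keep only column(s) F, B, C: {(10, 10, s), (14, 31, p), (14, 31, y), (17, 31, p), (17, 31, y), (4, 10, s)}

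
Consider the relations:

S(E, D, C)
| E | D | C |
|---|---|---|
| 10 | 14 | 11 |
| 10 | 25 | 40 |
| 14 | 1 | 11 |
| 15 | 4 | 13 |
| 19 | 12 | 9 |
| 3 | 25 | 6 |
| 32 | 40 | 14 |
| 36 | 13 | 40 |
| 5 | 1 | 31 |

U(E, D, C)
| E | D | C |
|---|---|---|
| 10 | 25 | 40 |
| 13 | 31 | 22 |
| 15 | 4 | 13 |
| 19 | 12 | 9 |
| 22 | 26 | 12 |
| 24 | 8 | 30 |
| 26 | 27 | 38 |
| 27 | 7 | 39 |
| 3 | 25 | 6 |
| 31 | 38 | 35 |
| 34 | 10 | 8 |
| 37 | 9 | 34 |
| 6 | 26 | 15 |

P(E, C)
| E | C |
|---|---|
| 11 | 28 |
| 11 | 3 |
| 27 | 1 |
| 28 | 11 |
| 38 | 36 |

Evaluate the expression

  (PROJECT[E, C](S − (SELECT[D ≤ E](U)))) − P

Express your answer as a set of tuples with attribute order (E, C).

{(10, 11), (10, 40), (14, 11), (3, 6), (32, 14), (36, 40), (5, 31)}

σ[D ≤ E]: keep tuples satisfying D ≤ E → {(15, 4, 13), (19, 12, 9), (24, 8, 30), (27, 7, 39), (34, 10, 8), (37, 9, 34)}
Set difference of the two operands is {(10, 14, 11), (10, 25, 40), (14, 1, 11), (3, 25, 6), (32, 40, 14), (36, 13, 40), (5, 1, 31)}.
π[E, C]: project onto (E, C) → {(10, 11), (10, 40), (14, 11), (3, 6), (32, 14), (36, 40), (5, 31)}
Set difference of the two operands is {(10, 11), (10, 40), (14, 11), (3, 6), (32, 14), (36, 40), (5, 31)}.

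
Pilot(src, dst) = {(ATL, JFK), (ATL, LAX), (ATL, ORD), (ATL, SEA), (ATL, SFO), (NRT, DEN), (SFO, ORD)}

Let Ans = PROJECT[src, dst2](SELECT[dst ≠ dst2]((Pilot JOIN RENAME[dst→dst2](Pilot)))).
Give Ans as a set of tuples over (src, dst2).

ρ[dst→dst2]: schema becomes (src, dst2); tuples unchanged.
Pilot ⋈ RENAME[dst→dst2](Pilot) (natural join on src): {(ATL, JFK, JFK), (ATL, JFK, LAX), (ATL, JFK, ORD), (ATL, JFK, SEA), (ATL, JFK, SFO), (ATL, LAX, JFK), (ATL, LAX, LAX), (ATL, LAX, ORD), (ATL, LAX, SEA), (ATL, LAX, SFO), (ATL, ORD, JFK), (ATL, ORD, LAX), (ATL, ORD, ORD), (ATL, ORD, SEA), (ATL, ORD, SFO), (ATL, SEA, JFK), (ATL, SEA, LAX), (ATL, SEA, ORD), (ATL, SEA, SEA), (ATL, SEA, SFO), (ATL, SFO, JFK), (ATL, SFO, LAX), (ATL, SFO, ORD), (ATL, SFO, SEA), (ATL, SFO, SFO), (NRT, DEN, DEN), (SFO, ORD, ORD)}
Apply σ_{dst ≠ dst2}; surviving tuples: {(ATL, JFK, LAX), (ATL, JFK, ORD), (ATL, JFK, SEA), (ATL, JFK, SFO), (ATL, LAX, JFK), (ATL, LAX, ORD), (ATL, LAX, SEA), (ATL, LAX, SFO), (ATL, ORD, JFK), (ATL, ORD, LAX), (ATL, ORD, SEA), (ATL, ORD, SFO), (ATL, SEA, JFK), (ATL, SEA, LAX), (ATL, SEA, ORD), (ATL, SEA, SFO), (ATL, SFO, JFK), (ATL, SFO, LAX), (ATL, SFO, ORD), (ATL, SFO, SEA)}
π_{src, dst2} gives {(ATL, JFK), (ATL, LAX), (ATL, ORD), (ATL, SEA), (ATL, SFO)} (15 duplicate(s) eliminated).

{(ATL, JFK), (ATL, LAX), (ATL, ORD), (ATL, SEA), (ATL, SFO)}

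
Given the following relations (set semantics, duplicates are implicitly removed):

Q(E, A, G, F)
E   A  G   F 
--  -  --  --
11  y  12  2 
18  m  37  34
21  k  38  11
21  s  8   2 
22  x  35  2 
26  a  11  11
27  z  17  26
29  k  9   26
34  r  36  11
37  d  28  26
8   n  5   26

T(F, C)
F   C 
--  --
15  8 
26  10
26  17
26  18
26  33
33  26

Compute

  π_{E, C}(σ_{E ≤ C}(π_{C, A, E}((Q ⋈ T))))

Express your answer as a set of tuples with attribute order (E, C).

Natural join on F: {(27, z, 17, 26, 10), (27, z, 17, 26, 17), (27, z, 17, 26, 18), (27, z, 17, 26, 33), (29, k, 9, 26, 10), (29, k, 9, 26, 17), (29, k, 9, 26, 18), (29, k, 9, 26, 33), (37, d, 28, 26, 10), (37, d, 28, 26, 17), (37, d, 28, 26, 18), (37, d, 28, 26, 33), (8, n, 5, 26, 10), (8, n, 5, 26, 17), (8, n, 5, 26, 18), (8, n, 5, 26, 33)}
π[C, A, E]: project onto (C, A, E) → {(10, d, 37), (10, k, 29), (10, n, 8), (10, z, 27), (17, d, 37), (17, k, 29), (17, n, 8), (17, z, 27), (18, d, 37), (18, k, 29), (18, n, 8), (18, z, 27), (33, d, 37), (33, k, 29), (33, n, 8), (33, z, 27)}
σ[E ≤ C]: keep tuples satisfying E ≤ C → {(10, n, 8), (17, n, 8), (18, n, 8), (33, k, 29), (33, n, 8), (33, z, 27)}
π[E, C]: project onto (E, C) → {(27, 33), (29, 33), (8, 10), (8, 17), (8, 18), (8, 33)}

{(27, 33), (29, 33), (8, 10), (8, 17), (8, 18), (8, 33)}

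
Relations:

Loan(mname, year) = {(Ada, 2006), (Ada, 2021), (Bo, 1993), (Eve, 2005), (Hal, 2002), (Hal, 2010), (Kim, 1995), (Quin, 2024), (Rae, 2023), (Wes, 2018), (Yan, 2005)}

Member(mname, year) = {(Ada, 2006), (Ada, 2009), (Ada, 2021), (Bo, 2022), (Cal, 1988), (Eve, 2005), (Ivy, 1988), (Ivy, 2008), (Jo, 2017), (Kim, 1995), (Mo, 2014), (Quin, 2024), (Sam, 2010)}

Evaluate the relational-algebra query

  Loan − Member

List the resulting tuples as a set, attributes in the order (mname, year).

{(Bo, 1993), (Hal, 2002), (Hal, 2010), (Rae, 2023), (Wes, 2018), (Yan, 2005)}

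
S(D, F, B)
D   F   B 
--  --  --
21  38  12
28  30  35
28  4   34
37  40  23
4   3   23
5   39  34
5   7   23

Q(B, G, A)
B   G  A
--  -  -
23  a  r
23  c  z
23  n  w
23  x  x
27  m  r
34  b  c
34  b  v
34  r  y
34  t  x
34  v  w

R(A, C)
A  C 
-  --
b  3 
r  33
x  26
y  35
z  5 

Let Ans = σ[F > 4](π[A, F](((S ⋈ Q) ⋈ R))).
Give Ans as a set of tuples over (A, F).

Joining S and Q on B yields {(28, 4, 34, b, c), (28, 4, 34, b, v), (28, 4, 34, r, y), (28, 4, 34, t, x), (28, 4, 34, v, w), (37, 40, 23, a, r), (37, 40, 23, c, z), (37, 40, 23, n, w), (37, 40, 23, x, x), (4, 3, 23, a, r), (4, 3, 23, c, z), (4, 3, 23, n, w), (4, 3, 23, x, x), (5, 39, 34, b, c), (5, 39, 34, b, v), (5, 39, 34, r, y), (5, 39, 34, t, x), (5, 39, 34, v, w), (5, 7, 23, a, r), (5, 7, 23, c, z), (5, 7, 23, n, w), (5, 7, 23, x, x)}.
Joining (S ⋈ Q) and R on A yields {(28, 4, 34, r, y, 35), (28, 4, 34, t, x, 26), (37, 40, 23, a, r, 33), (37, 40, 23, c, z, 5), (37, 40, 23, x, x, 26), (4, 3, 23, a, r, 33), (4, 3, 23, c, z, 5), (4, 3, 23, x, x, 26), (5, 39, 34, r, y, 35), (5, 39, 34, t, x, 26), (5, 7, 23, a, r, 33), (5, 7, 23, c, z, 5), (5, 7, 23, x, x, 26)}.
π_{A, F} gives {(r, 3), (r, 40), (r, 7), (x, 3), (x, 39), (x, 4), (x, 40), (x, 7), (y, 39), (y, 4), (z, 3), (z, 40), (z, 7)}.
Apply σ_{F > 4}; surviving tuples: {(r, 40), (r, 7), (x, 39), (x, 40), (x, 7), (y, 39), (z, 40), (z, 7)}

{(r, 40), (r, 7), (x, 39), (x, 40), (x, 7), (y, 39), (z, 40), (z, 7)}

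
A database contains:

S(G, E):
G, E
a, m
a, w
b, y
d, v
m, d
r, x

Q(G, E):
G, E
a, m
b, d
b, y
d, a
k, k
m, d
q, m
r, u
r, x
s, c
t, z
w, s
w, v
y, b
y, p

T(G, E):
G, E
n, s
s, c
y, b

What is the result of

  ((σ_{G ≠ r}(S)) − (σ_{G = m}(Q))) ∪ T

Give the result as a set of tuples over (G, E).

{(a, m), (a, w), (b, y), (d, v), (n, s), (s, c), (y, b)}

Selection G ≠ r: {(a, m), (a, w), (b, y), (d, v), (m, d)}
Selection G = m: {(m, d)}
Difference: {(a, m), (a, w), (b, y), (d, v), (m, d)} with {(m, d)} → {(a, m), (a, w), (b, y), (d, v)}
Union: {(a, m), (a, w), (b, y), (d, v)} with {(n, s), (s, c), (y, b)} → {(a, m), (a, w), (b, y), (d, v), (n, s), (s, c), (y, b)}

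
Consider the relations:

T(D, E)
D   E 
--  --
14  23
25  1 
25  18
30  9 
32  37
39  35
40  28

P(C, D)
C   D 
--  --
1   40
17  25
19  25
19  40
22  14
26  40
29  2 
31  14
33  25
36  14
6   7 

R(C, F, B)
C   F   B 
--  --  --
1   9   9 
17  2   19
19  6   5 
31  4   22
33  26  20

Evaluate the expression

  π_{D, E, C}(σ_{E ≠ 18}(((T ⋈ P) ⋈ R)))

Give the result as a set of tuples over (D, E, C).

{(14, 23, 31), (25, 1, 17), (25, 1, 19), (25, 1, 33), (40, 28, 1), (40, 28, 19)}

Joining T and P on D yields {(14, 23, 22), (14, 23, 31), (14, 23, 36), (25, 1, 17), (25, 1, 19), (25, 1, 33), (25, 18, 17), (25, 18, 19), (25, 18, 33), (40, 28, 1), (40, 28, 19), (40, 28, 26)}.
Joining (T ⋈ P) and R on C yields {(14, 23, 31, 4, 22), (25, 1, 17, 2, 19), (25, 1, 19, 6, 5), (25, 1, 33, 26, 20), (25, 18, 17, 2, 19), (25, 18, 19, 6, 5), (25, 18, 33, 26, 20), (40, 28, 1, 9, 9), (40, 28, 19, 6, 5)}.
Filtering on E ≠ 18 leaves {(14, 23, 31, 4, 22), (25, 1, 17, 2, 19), (25, 1, 19, 6, 5), (25, 1, 33, 26, 20), (40, 28, 1, 9, 9), (40, 28, 19, 6, 5)}.
Projecting to D, E, C: {(14, 23, 31), (25, 1, 17), (25, 1, 19), (25, 1, 33), (40, 28, 1), (40, 28, 19)}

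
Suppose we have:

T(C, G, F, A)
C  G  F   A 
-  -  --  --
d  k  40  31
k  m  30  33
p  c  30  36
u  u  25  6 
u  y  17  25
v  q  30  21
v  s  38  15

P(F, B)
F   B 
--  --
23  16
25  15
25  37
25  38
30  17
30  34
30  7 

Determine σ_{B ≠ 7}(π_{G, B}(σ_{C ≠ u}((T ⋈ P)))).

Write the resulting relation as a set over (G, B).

{(c, 17), (c, 34), (m, 17), (m, 34), (q, 17), (q, 34)}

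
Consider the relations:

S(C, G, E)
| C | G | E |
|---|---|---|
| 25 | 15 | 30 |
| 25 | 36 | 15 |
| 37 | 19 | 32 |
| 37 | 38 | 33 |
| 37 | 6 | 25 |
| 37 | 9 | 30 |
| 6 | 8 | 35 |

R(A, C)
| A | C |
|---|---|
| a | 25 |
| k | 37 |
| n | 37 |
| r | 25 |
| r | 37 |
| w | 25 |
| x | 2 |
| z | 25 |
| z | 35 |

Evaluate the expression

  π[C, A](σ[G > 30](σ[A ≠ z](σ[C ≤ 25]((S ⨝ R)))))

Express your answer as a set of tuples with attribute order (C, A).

Natural join on C: {(25, 15, 30, a), (25, 15, 30, r), (25, 15, 30, w), (25, 15, 30, z), (25, 36, 15, a), (25, 36, 15, r), (25, 36, 15, w), (25, 36, 15, z), (37, 19, 32, k), (37, 19, 32, n), (37, 19, 32, r), (37, 38, 33, k), (37, 38, 33, n), (37, 38, 33, r), (37, 6, 25, k), (37, 6, 25, n), (37, 6, 25, r), (37, 9, 30, k), (37, 9, 30, n), (37, 9, 30, r)}
Selection C ≤ 25: {(25, 15, 30, a), (25, 15, 30, r), (25, 15, 30, w), (25, 15, 30, z), (25, 36, 15, a), (25, 36, 15, r), (25, 36, 15, w), (25, 36, 15, z)}
Selection A ≠ z: {(25, 15, 30, a), (25, 15, 30, r), (25, 15, 30, w), (25, 36, 15, a), (25, 36, 15, r), (25, 36, 15, w)}
Selection G > 30: {(25, 36, 15, a), (25, 36, 15, r), (25, 36, 15, w)}
π[C, A]: project onto (C, A) → {(25, a), (25, r), (25, w)}

{(25, a), (25, r), (25, w)}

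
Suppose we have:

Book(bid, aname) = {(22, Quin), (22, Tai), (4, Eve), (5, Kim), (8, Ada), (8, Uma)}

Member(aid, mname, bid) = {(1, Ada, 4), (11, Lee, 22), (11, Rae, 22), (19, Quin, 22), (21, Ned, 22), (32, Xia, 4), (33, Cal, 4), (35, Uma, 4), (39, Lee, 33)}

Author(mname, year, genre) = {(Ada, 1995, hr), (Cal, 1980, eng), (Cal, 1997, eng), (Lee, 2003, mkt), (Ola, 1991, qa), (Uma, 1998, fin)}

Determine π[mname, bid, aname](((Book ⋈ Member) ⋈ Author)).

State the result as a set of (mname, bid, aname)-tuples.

Joining Book and Member on bid yields {(22, Quin, 11, Lee), (22, Quin, 11, Rae), (22, Quin, 19, Quin), (22, Quin, 21, Ned), (22, Tai, 11, Lee), (22, Tai, 11, Rae), (22, Tai, 19, Quin), (22, Tai, 21, Ned), (4, Eve, 1, Ada), (4, Eve, 32, Xia), (4, Eve, 33, Cal), (4, Eve, 35, Uma)}.
Joining (Book ⋈ Member) and Author on mname yields {(22, Quin, 11, Lee, 2003, mkt), (22, Tai, 11, Lee, 2003, mkt), (4, Eve, 1, Ada, 1995, hr), (4, Eve, 33, Cal, 1980, eng), (4, Eve, 33, Cal, 1997, eng), (4, Eve, 35, Uma, 1998, fin)}.
Keep only column(s) mname, bid, aname (1 duplicate(s) eliminated): {(Ada, 4, Eve), (Cal, 4, Eve), (Lee, 22, Quin), (Lee, 22, Tai), (Uma, 4, Eve)}

{(Ada, 4, Eve), (Cal, 4, Eve), (Lee, 22, Quin), (Lee, 22, Tai), (Uma, 4, Eve)}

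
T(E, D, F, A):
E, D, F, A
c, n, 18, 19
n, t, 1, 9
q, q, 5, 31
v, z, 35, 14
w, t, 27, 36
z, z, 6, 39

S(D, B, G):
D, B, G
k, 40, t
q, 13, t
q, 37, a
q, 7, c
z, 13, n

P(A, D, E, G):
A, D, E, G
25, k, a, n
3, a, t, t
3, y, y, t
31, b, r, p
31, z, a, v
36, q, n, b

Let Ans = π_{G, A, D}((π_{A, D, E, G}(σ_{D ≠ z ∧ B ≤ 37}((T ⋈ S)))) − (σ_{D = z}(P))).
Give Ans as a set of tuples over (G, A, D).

{(a, 31, q), (c, 31, q), (t, 31, q)}

Joining T and S on D yields {(q, q, 5, 31, 13, t), (q, q, 5, 31, 37, a), (q, q, 5, 31, 7, c), (v, z, 35, 14, 13, n), (z, z, 6, 39, 13, n)}.
Filtering on D ≠ z ∧ B ≤ 37 leaves {(q, q, 5, 31, 13, t), (q, q, 5, 31, 37, a), (q, q, 5, 31, 7, c)}.
π_{A, D, E, G} gives {(31, q, q, a), (31, q, q, c), (31, q, q, t)}.
Filtering on D = z leaves {(31, z, a, v)}.
Difference: {(31, q, q, a), (31, q, q, c), (31, q, q, t)} with {(31, z, a, v)} → {(31, q, q, a), (31, q, q, c), (31, q, q, t)}
π_{G, A, D} gives {(a, 31, q), (c, 31, q), (t, 31, q)}.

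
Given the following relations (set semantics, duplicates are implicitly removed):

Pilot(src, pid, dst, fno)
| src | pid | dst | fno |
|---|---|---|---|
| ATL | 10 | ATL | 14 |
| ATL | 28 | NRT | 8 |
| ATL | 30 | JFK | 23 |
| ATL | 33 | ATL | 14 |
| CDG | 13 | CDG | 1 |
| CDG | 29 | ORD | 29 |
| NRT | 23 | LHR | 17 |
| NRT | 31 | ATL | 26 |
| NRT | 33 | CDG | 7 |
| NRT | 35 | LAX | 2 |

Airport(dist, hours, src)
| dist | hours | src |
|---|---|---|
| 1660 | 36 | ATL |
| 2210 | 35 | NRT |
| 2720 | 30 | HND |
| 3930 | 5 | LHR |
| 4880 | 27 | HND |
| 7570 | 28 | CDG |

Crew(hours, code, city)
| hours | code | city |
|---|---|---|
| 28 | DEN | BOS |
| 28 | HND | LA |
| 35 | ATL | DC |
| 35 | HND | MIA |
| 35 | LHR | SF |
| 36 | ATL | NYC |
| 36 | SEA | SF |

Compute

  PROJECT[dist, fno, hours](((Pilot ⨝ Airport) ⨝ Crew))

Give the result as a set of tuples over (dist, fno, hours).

{(1660, 14, 36), (1660, 23, 36), (1660, 8, 36), (2210, 17, 35), (2210, 2, 35), (2210, 26, 35), (2210, 7, 35), (7570, 1, 28), (7570, 29, 28)}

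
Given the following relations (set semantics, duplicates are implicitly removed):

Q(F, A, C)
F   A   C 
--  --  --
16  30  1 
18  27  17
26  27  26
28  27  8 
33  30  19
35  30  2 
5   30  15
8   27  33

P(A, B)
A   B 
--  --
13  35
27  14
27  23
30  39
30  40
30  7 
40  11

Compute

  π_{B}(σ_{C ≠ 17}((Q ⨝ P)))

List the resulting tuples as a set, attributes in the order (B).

{14, 23, 39, 40, 7}

Joining Q and P on A yields {(16, 30, 1, 39), (16, 30, 1, 40), (16, 30, 1, 7), (18, 27, 17, 14), (18, 27, 17, 23), (26, 27, 26, 14), (26, 27, 26, 23), (28, 27, 8, 14), (28, 27, 8, 23), (33, 30, 19, 39), (33, 30, 19, 40), (33, 30, 19, 7), (35, 30, 2, 39), (35, 30, 2, 40), (35, 30, 2, 7), (5, 30, 15, 39), (5, 30, 15, 40), (5, 30, 15, 7), (8, 27, 33, 14), (8, 27, 33, 23)}.
Apply σ_{C ≠ 17}; surviving tuples: {(16, 30, 1, 39), (16, 30, 1, 40), (16, 30, 1, 7), (26, 27, 26, 14), (26, 27, 26, 23), (28, 27, 8, 14), (28, 27, 8, 23), (33, 30, 19, 39), (33, 30, 19, 40), (33, 30, 19, 7), (35, 30, 2, 39), (35, 30, 2, 40), (35, 30, 2, 7), (5, 30, 15, 39), (5, 30, 15, 40), (5, 30, 15, 7), (8, 27, 33, 14), (8, 27, 33, 23)}
Projecting to B (13 duplicate(s) eliminated): {14, 23, 39, 40, 7}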